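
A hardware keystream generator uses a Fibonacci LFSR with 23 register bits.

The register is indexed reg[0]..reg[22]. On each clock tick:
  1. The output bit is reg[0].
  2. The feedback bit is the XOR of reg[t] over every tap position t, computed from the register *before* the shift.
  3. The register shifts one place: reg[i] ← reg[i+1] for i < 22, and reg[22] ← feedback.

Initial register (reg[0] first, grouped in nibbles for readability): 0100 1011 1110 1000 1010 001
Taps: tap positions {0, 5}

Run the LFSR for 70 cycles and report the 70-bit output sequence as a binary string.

0100101111101000101000100110110111111001110111111010010110000100010101

k : reg_k → out_k, fb_k
0: 01001011111010001010001 → 0, fb=0
1: 10010111110100010100010 → 1, fb=0
2: 00101111101000101000100 → 0, fb=1
3: 01011111010001010001001 → 0, fb=1
4: 10111110100010100010011 → 1, fb=0
5: 01111101000101000100110 → 0, fb=1
6: 11111010001010001001101 → 1, fb=1
7: 11110100010100010011011 → 1, fb=0
8: 11101000101000100110110 → 1, fb=1
9: 11010001010001001101101 → 1, fb=1
10: 10100010100010011011011 → 1, fb=1
11: 01000101000100110110111 → 0, fb=1
12: 10001010001001101101111 → 1, fb=1
13: 00010100010011011011111 → 0, fb=1
14: 00101000100110110111111 → 0, fb=0
15: 01010001001101101111110 → 0, fb=0
16: 10100010011011011111100 → 1, fb=1
17: 01000100110110111111001 → 0, fb=1
18: 10001001101101111110011 → 1, fb=1
19: 00010011011011111100111 → 0, fb=0
20: 00100110110111111001110 → 0, fb=1
21: 01001101101111110011101 → 0, fb=1
22: 10011011011111100111011 → 1, fb=1
23: 00110110111111001110111 → 0, fb=1
24: 01101101111110011101111 → 0, fb=1
25: 11011011111100111011111 → 1, fb=1
26: 10110111111001110111111 → 1, fb=0
27: 01101111110011101111110 → 0, fb=1
28: 11011111100111011111101 → 1, fb=0
29: 10111111001110111111010 → 1, fb=0
30: 01111110011101111110100 → 0, fb=1
31: 11111100111011111101001 → 1, fb=0
32: 11111001110111111010010 → 1, fb=1
33: 11110011101111110100101 → 1, fb=1
34: 11100111011111101001011 → 1, fb=0
35: 11001110111111010010110 → 1, fb=0
36: 10011101111110100101100 → 1, fb=0
37: 00111011111101001011000 → 0, fb=0
38: 01110111111010010110000 → 0, fb=1
39: 11101111110100101100001 → 1, fb=0
40: 11011111101001011000010 → 1, fb=0
41: 10111111010010110000100 → 1, fb=0
42: 01111110100101100001000 → 0, fb=1
43: 11111101001011000010001 → 1, fb=0
44: 11111010010110000100010 → 1, fb=1
45: 11110100101100001000101 → 1, fb=0
46: 11101001011000010001010 → 1, fb=1
47: 11010010110000100010101 → 1, fb=1
48: 10100101100001000101011 → 1, fb=0
49: 01001011000010001010110 → 0, fb=0
50: 10010110000100010101100 → 1, fb=0
51: 00101100001000101011000 → 0, fb=1
52: 01011000010001010110001 → 0, fb=0
53: 10110000100010101100010 → 1, fb=1
54: 01100001000101011000101 → 0, fb=0
55: 11000010001010110001010 → 1, fb=1
56: 10000100010101100010101 → 1, fb=0
57: 00001000101011000101010 → 0, fb=0
58: 00010001010110001010100 → 0, fb=0
59: 00100010101100010101000 → 0, fb=0
60: 01000101011000101010000 → 0, fb=1
61: 10001010110001010100001 → 1, fb=1
62: 00010101100010101000011 → 0, fb=1
63: 00101011000101010000111 → 0, fb=0
64: 01010110001010100001110 → 0, fb=1
65: 10101100010101000011101 → 1, fb=0
66: 01011000101010000111010 → 0, fb=0
67: 10110001010100001110100 → 1, fb=1
68: 01100010101000011101001 → 0, fb=0
69: 11000101010000111010010 → 1, fb=0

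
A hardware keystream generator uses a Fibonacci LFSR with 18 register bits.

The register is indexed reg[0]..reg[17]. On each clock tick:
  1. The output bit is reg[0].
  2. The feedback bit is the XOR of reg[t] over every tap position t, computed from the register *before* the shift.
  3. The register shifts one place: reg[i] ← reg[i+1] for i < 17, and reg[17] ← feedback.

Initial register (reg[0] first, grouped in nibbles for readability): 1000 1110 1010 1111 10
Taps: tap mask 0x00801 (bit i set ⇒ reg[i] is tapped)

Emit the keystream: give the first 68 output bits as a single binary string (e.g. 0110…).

step | reg (before) | out | fb
   0 | 100011101010111110 | 1 | 1
   1 | 000111010101111101 | 0 | 1
   2 | 001110101011111011 | 0 | 1
   3 | 011101010111110111 | 0 | 1
   4 | 111010101111101111 | 1 | 0
   5 | 110101011111011110 | 1 | 0
   6 | 101010111110111100 | 1 | 1
   7 | 010101111101111001 | 0 | 1
   8 | 101011111011110011 | 1 | 0
   9 | 010111110111100110 | 0 | 1
  10 | 101111101111001101 | 1 | 0
  11 | 011111011110011010 | 0 | 0
  12 | 111110111100110100 | 1 | 1
  13 | 111101111001101001 | 1 | 0
  14 | 111011110011010010 | 1 | 0
  15 | 110111100110100100 | 1 | 1
  16 | 101111001101001001 | 1 | 0
  17 | 011110011010010010 | 0 | 0
  18 | 111100110100100100 | 1 | 1
  19 | 111001101001001001 | 1 | 0
  20 | 110011010010010010 | 1 | 1
  21 | 100110100100100101 | 1 | 1
  22 | 001101001001001011 | 0 | 1
  23 | 011010010010010111 | 0 | 0
  24 | 110100100100101110 | 1 | 1
  25 | 101001001001011101 | 1 | 0
  26 | 010010010010111010 | 0 | 0
  27 | 100100100101110100 | 1 | 0
  28 | 001001001011101000 | 0 | 1
  29 | 010010010111010001 | 0 | 1
  30 | 100100101110100011 | 1 | 1
  31 | 001001011101000111 | 0 | 1
  32 | 010010111010001111 | 0 | 0
  33 | 100101110100011110 | 1 | 1
  34 | 001011101000111101 | 0 | 0
  35 | 010111010001111010 | 0 | 1
  36 | 101110100011110101 | 1 | 0
  37 | 011101000111101010 | 0 | 1
  38 | 111010001111010101 | 1 | 0
  39 | 110100011110101010 | 1 | 1
  40 | 101000111101010101 | 1 | 0
  41 | 010001111010101010 | 0 | 0
  42 | 100011110101010100 | 1 | 0
  43 | 000111101010101000 | 0 | 0
  44 | 001111010101010000 | 0 | 1
  45 | 011110101010100001 | 0 | 0
  46 | 111101010101000010 | 1 | 0
  47 | 111010101010000100 | 1 | 1
  48 | 110101010100001001 | 1 | 1
  49 | 101010101000010011 | 1 | 1
  50 | 010101010000100111 | 0 | 0
  51 | 101010100001001110 | 1 | 0
  52 | 010101000010011100 | 0 | 0
  53 | 101010000100111000 | 1 | 1
  54 | 010100001001110001 | 0 | 1
  55 | 101000010011100011 | 1 | 0
  56 | 010000100111000110 | 0 | 1
  57 | 100001001110001101 | 1 | 1
  58 | 000010011100011011 | 0 | 0
  59 | 000100111000110110 | 0 | 0
  60 | 001001110001101100 | 0 | 1
  61 | 010011100011011001 | 0 | 1
  62 | 100111000110110011 | 1 | 1
  63 | 001110001101100111 | 0 | 1
  64 | 011100011011001111 | 0 | 1
  65 | 111000110110011111 | 1 | 1
  66 | 110001101100111111 | 1 | 1
  67 | 100011011001111111 | 1 | 0

10001110101011111011110011010010010010111010001111010101010000100111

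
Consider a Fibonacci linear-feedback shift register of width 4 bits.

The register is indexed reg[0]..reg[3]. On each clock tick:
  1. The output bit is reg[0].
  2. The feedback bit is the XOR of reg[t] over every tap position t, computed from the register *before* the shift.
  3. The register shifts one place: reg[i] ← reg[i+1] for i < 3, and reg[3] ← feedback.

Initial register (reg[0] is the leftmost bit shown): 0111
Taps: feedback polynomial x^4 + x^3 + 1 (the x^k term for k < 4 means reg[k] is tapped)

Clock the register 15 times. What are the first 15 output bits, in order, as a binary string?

011110101100100

step | reg (before) | out | fb
   0 | 0111 | 0 | 1
   1 | 1111 | 1 | 0
   2 | 1110 | 1 | 1
   3 | 1101 | 1 | 0
   4 | 1010 | 1 | 1
   5 | 0101 | 0 | 1
   6 | 1011 | 1 | 0
   7 | 0110 | 0 | 0
   8 | 1100 | 1 | 1
   9 | 1001 | 1 | 0
  10 | 0010 | 0 | 0
  11 | 0100 | 0 | 0
  12 | 1000 | 1 | 1
  13 | 0001 | 0 | 1
  14 | 0011 | 0 | 1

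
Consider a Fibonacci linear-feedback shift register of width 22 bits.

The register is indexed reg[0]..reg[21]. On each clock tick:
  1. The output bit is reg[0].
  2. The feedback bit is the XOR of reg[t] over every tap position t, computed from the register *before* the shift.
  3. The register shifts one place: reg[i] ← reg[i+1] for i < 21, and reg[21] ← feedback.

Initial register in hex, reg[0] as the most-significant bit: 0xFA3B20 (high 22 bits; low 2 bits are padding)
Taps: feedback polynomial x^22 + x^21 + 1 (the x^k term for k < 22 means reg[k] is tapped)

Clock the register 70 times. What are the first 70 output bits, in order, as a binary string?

step | reg (before) | out | fb
   0 | 1111101000111011001000 | 1 | 1
   1 | 1111010001110110010001 | 1 | 0
   2 | 1110100011101100100010 | 1 | 1
   3 | 1101000111011001000101 | 1 | 0
   4 | 1010001110110010001010 | 1 | 1
   5 | 0100011101100100010101 | 0 | 1
   6 | 1000111011001000101011 | 1 | 0
   7 | 0001110110010001010110 | 0 | 0
   8 | 0011101100100010101100 | 0 | 0
   9 | 0111011001000101011000 | 0 | 0
  10 | 1110110010001010110000 | 1 | 1
  11 | 1101100100010101100001 | 1 | 0
  12 | 1011001000101011000010 | 1 | 1
  13 | 0110010001010110000101 | 0 | 1
  14 | 1100100010101100001011 | 1 | 0
  15 | 1001000101011000010110 | 1 | 1
  16 | 0010001010110000101101 | 0 | 1
  17 | 0100010101100001011011 | 0 | 1
  18 | 1000101011000010110111 | 1 | 0
  19 | 0001010110000101101110 | 0 | 0
  20 | 0010101100001011011100 | 0 | 0
  21 | 0101011000010110111000 | 0 | 0
  22 | 1010110000101101110000 | 1 | 1
  23 | 0101100001011011100001 | 0 | 1
  24 | 1011000010110111000011 | 1 | 0
  25 | 0110000101101110000110 | 0 | 0
  26 | 1100001011011100001100 | 1 | 1
  27 | 1000010110111000011001 | 1 | 0
  28 | 0000101101110000110010 | 0 | 0
  29 | 0001011011100001100100 | 0 | 0
  30 | 0010110111000011001000 | 0 | 0
  31 | 0101101110000110010000 | 0 | 0
  32 | 1011011100001100100000 | 1 | 1
  33 | 0110111000011001000001 | 0 | 1
  34 | 1101110000110010000011 | 1 | 0
  35 | 1011100001100100000110 | 1 | 1
  36 | 0111000011001000001101 | 0 | 1
  37 | 1110000110010000011011 | 1 | 0
  38 | 1100001100100000110110 | 1 | 1
  39 | 1000011001000001101101 | 1 | 0
  40 | 0000110010000011011010 | 0 | 0
  41 | 0001100100000110110100 | 0 | 0
  42 | 0011001000001101101000 | 0 | 0
  43 | 0110010000011011010000 | 0 | 0
  44 | 1100100000110110100000 | 1 | 1
  45 | 1001000001101101000001 | 1 | 0
  46 | 0010000011011010000010 | 0 | 0
  47 | 0100000110110100000100 | 0 | 0
  48 | 1000001101101000001000 | 1 | 1
  49 | 0000011011010000010001 | 0 | 1
  50 | 0000110110100000100011 | 0 | 1
  51 | 0001101101000001000111 | 0 | 1
  52 | 0011011010000010001111 | 0 | 1
  53 | 0110110100000100011111 | 0 | 1
  54 | 1101101000001000111111 | 1 | 0
  55 | 1011010000010001111110 | 1 | 1
  56 | 0110100000100011111101 | 0 | 1
  57 | 1101000001000111111011 | 1 | 0
  58 | 1010000010001111110110 | 1 | 1
  59 | 0100000100011111101101 | 0 | 1
  60 | 1000001000111111011011 | 1 | 0
  61 | 0000010001111110110110 | 0 | 0
  62 | 0000100011111101101100 | 0 | 0
  63 | 0001000111111011011000 | 0 | 0
  64 | 0010001111110110110000 | 0 | 0
  65 | 0100011111101101100000 | 0 | 0
  66 | 1000111111011011000000 | 1 | 1
  67 | 0001111110110110000001 | 0 | 1
  68 | 0011111101101100000011 | 0 | 1
  69 | 0111111011011000000111 | 0 | 1

1111101000111011001000101011000010110111000011001000001101101000001000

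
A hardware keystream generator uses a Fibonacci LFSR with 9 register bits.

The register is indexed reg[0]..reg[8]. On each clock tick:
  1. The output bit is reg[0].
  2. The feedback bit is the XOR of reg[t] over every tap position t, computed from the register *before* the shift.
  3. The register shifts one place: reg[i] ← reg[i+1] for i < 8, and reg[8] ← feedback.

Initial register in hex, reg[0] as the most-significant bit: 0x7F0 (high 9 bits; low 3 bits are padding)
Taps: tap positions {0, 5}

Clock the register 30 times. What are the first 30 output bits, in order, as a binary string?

011111110100101100010100110001

k : reg_k → out_k, fb_k
0: 011111110 → 0, fb=1
1: 111111101 → 1, fb=0
2: 111111010 → 1, fb=0
3: 111110100 → 1, fb=1
4: 111101001 → 1, fb=0
5: 111010010 → 1, fb=1
6: 110100101 → 1, fb=1
7: 101001011 → 1, fb=0
8: 010010110 → 0, fb=0
9: 100101100 → 1, fb=0
10: 001011000 → 0, fb=1
11: 010110001 → 0, fb=0
12: 101100010 → 1, fb=1
13: 011000101 → 0, fb=0
14: 110001010 → 1, fb=0
15: 100010100 → 1, fb=1
16: 000101001 → 0, fb=1
17: 001010011 → 0, fb=0
18: 010100110 → 0, fb=0
19: 101001100 → 1, fb=0
20: 010011000 → 0, fb=1
21: 100110001 → 1, fb=1
22: 001100011 → 0, fb=0
23: 011000110 → 0, fb=0
24: 110001100 → 1, fb=0
25: 100011000 → 1, fb=0
26: 000110000 → 0, fb=0
27: 001100000 → 0, fb=0
28: 011000000 → 0, fb=0
29: 110000000 → 1, fb=1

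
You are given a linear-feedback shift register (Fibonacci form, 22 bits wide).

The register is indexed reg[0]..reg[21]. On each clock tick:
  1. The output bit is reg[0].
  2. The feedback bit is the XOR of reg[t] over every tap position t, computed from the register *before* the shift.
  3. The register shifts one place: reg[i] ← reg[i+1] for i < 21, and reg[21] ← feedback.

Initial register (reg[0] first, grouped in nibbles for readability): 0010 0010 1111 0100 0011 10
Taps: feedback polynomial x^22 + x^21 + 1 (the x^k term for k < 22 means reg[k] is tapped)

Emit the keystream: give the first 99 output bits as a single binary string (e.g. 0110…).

001000101111010000111000111100101001111101000010100011000101011000001100001000011001000000100000111

tick  register→output (feedback)
  0  0010001011110100001110→0 (0)
  1  0100010111101000011100→0 (0)
  2  1000101111010000111000→1 (1)
  3  0001011110100001110001→0 (1)
  4  0010111101000011100011→0 (1)
  5  0101111010000111000111→0 (1)
  6  1011110100001110001111→1 (0)
  7  0111101000011100011110→0 (0)
  8  1111010000111000111100→1 (1)
  9  1110100001110001111001→1 (0)
 10  1101000011100011110010→1 (1)
 11  1010000111000111100101→1 (0)
 12  0100001110001111001010→0 (0)
 13  1000011100011110010100→1 (1)
 14  0000111000111100101001→0 (1)
 15  0001110001111001010011→0 (1)
 16  0011100011110010100111→0 (1)
 17  0111000111100101001111→0 (1)
 18  1110001111001010011111→1 (0)
 19  1100011110010100111110→1 (1)
 20  1000111100101001111101→1 (0)
 21  0001111001010011111010→0 (0)
 22  0011110010100111110100→0 (0)
 23  0111100101001111101000→0 (0)
 24  1111001010011111010000→1 (1)
 25  1110010100111110100001→1 (0)
 26  1100101001111101000010→1 (1)
 27  1001010011111010000101→1 (0)
 28  0010100111110100001010→0 (0)
 29  0101001111101000010100→0 (0)
 30  1010011111010000101000→1 (1)
 31  0100111110100001010001→0 (1)
 32  1001111101000010100011→1 (0)
 33  0011111010000101000110→0 (0)
 34  0111110100001010001100→0 (0)
 35  1111101000010100011000→1 (1)
 36  1111010000101000110001→1 (0)
 37  1110100001010001100010→1 (1)
 38  1101000010100011000101→1 (0)
 39  1010000101000110001010→1 (1)
 40  0100001010001100010101→0 (1)
 41  1000010100011000101011→1 (0)
 42  0000101000110001010110→0 (0)
 43  0001010001100010101100→0 (0)
 44  0010100011000101011000→0 (0)
 45  0101000110001010110000→0 (0)
 46  1010001100010101100000→1 (1)
 47  0100011000101011000001→0 (1)
 48  1000110001010110000011→1 (0)
 49  0001100010101100000110→0 (0)
 50  0011000101011000001100→0 (0)
 51  0110001010110000011000→0 (0)
 52  1100010101100000110000→1 (1)
 53  1000101011000001100001→1 (0)
 54  0001010110000011000010→0 (0)
 55  0010101100000110000100→0 (0)
 56  0101011000001100001000→0 (0)
 57  1010110000011000010000→1 (1)
 58  0101100000110000100001→0 (1)
 59  1011000001100001000011→1 (0)
 60  0110000011000010000110→0 (0)
 61  1100000110000100001100→1 (1)
 62  1000001100001000011001→1 (0)
 63  0000011000010000110010→0 (0)
 64  0000110000100001100100→0 (0)
 65  0001100001000011001000→0 (0)
 66  0011000010000110010000→0 (0)
 67  0110000100001100100000→0 (0)
 68  1100001000011001000000→1 (1)
 69  1000010000110010000001→1 (0)
 70  0000100001100100000010→0 (0)
 71  0001000011001000000100→0 (0)
 72  0010000110010000001000→0 (0)
 73  0100001100100000010000→0 (0)
 74  1000011001000000100000→1 (1)
 75  0000110010000001000001→0 (1)
 76  0001100100000010000011→0 (1)
 77  0011001000000100000111→0 (1)
 78  0110010000001000001111→0 (1)
 79  1100100000010000011111→1 (0)
 80  1001000000100000111110→1 (1)
 81  0010000001000001111101→0 (1)
 82  0100000010000011111011→0 (1)
 83  1000000100000111110111→1 (0)
 84  0000001000001111101110→0 (0)
 85  0000010000011111011100→0 (0)
 86  0000100000111110111000→0 (0)
 87  0001000001111101110000→0 (0)
 88  0010000011111011100000→0 (0)
 89  0100000111110111000000→0 (0)
 90  1000001111101110000000→1 (1)
 91  0000011111011100000001→0 (1)
 92  0000111110111000000011→0 (1)
 93  0001111101110000000111→0 (1)
 94  0011111011100000001111→0 (1)
 95  0111110111000000011111→0 (1)
 96  1111101110000000111111→1 (0)
 97  1111011100000001111110→1 (1)
 98  1110111000000011111101→1 (0)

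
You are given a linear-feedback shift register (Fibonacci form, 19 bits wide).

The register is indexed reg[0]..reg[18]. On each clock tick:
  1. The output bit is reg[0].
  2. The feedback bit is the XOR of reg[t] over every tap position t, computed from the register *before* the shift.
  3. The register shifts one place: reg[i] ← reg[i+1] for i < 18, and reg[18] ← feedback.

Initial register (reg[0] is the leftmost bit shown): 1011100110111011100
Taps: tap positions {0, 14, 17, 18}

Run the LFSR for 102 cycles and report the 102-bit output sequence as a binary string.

step | reg (before) | out | fb
   0 | 1011100110111011100 | 1 | 0
   1 | 0111001101110111000 | 0 | 1
   2 | 1110011011101110001 | 1 | 1
   3 | 1100110111011100011 | 1 | 1
   4 | 1001101110111000111 | 1 | 1
   5 | 0011011101110001111 | 0 | 0
   6 | 0110111011100011110 | 0 | 0
   7 | 1101110111000111100 | 1 | 0
   8 | 1011101110001111000 | 1 | 0
   9 | 0111011100011110000 | 0 | 1
  10 | 1110111000111100001 | 1 | 0
  11 | 1101110001111000010 | 1 | 0
  12 | 1011100011110000100 | 1 | 1
  13 | 0111000111100001001 | 0 | 1
  14 | 1110001111000010011 | 1 | 0
  15 | 1100011110000100110 | 1 | 0
  16 | 1000111100001001100 | 1 | 1
  17 | 0001111000010011001 | 0 | 0
  18 | 0011110000100110010 | 0 | 0
  19 | 0111100001001100100 | 0 | 0
  20 | 1111000010011001000 | 1 | 1
  21 | 1110000100110010001 | 1 | 1
  22 | 1100001001100100011 | 1 | 1
  23 | 1000010011001000111 | 1 | 1
  24 | 0000100110010001111 | 0 | 0
  25 | 0001001100100011110 | 0 | 0
  26 | 0010011001000111100 | 0 | 1
  27 | 0100110010001111001 | 0 | 0
  28 | 1001100100011110010 | 1 | 1
  29 | 0011001000111100101 | 0 | 1
  30 | 0110010001111001011 | 0 | 0
  31 | 1100100011110010110 | 1 | 1
  32 | 1001000111100101101 | 1 | 0
  33 | 0010001111001011010 | 0 | 0
  34 | 0100011110010110100 | 0 | 1
  35 | 1000111100101101001 | 1 | 0
  36 | 0001111001011010010 | 0 | 0
  37 | 0011110010110100100 | 0 | 0
  38 | 0111100101101001000 | 0 | 0
  39 | 1111001011010010000 | 1 | 0
  40 | 1110010110100100000 | 1 | 1
  41 | 1100101101001000001 | 1 | 0
  42 | 1001011010010000010 | 1 | 0
  43 | 0010110100100000100 | 0 | 0
  44 | 0101101001000001000 | 0 | 0
  45 | 1011010010000010000 | 1 | 0
  46 | 0110100100000100000 | 0 | 0
  47 | 1101001000001000000 | 1 | 1
  48 | 1010010000010000001 | 1 | 0
  49 | 0100100000100000010 | 0 | 1
  50 | 1001000001000000101 | 1 | 0
  51 | 0010000010000001010 | 0 | 1
  52 | 0100000100000010101 | 0 | 0
  53 | 1000001000000101010 | 1 | 0
  54 | 0000010000001010100 | 0 | 1
  55 | 0000100000010101001 | 0 | 1
  56 | 0001000000101010011 | 0 | 1
  57 | 0010000001010100111 | 0 | 0
  58 | 0100000010101001110 | 0 | 1
  59 | 1000000101010011101 | 1 | 1
  60 | 0000001010100111011 | 0 | 1
  61 | 0000010101001110111 | 0 | 1
  62 | 0000101010011101111 | 0 | 0
  63 | 0001010100111011110 | 0 | 0
  64 | 0010101001110111100 | 0 | 1
  65 | 0101010011101111001 | 0 | 0
  66 | 1010100111011110010 | 1 | 1
  67 | 0101001110111100101 | 0 | 1
  68 | 1010011101111001011 | 1 | 1
  69 | 0100111011110010111 | 0 | 1
  70 | 1001110111100101111 | 1 | 1
  71 | 0011101111001011111 | 0 | 1
  72 | 0111011110010111111 | 0 | 1
  73 | 1110111100101111111 | 1 | 0
  74 | 1101111001011111110 | 1 | 1
  75 | 1011110010111111101 | 1 | 1
  76 | 0111100101111111011 | 0 | 1
  77 | 1111001011111110111 | 1 | 0
  78 | 1110010111111101110 | 1 | 0
  79 | 1100101111111011100 | 1 | 0
  80 | 1001011111110111000 | 1 | 0
  81 | 0010111111101110000 | 0 | 1
  82 | 0101111111011100001 | 0 | 1
  83 | 1011111110111000011 | 1 | 1
  84 | 0111111101110000111 | 0 | 0
  85 | 1111111011100001110 | 1 | 0
  86 | 1111110111000011100 | 1 | 0
  87 | 1111101110000111000 | 1 | 0
  88 | 1111011100001110000 | 1 | 0
  89 | 1110111000011100000 | 1 | 1
  90 | 1101110000111000001 | 1 | 0
  91 | 1011100001110000010 | 1 | 0
  92 | 0111000011100000100 | 0 | 0
  93 | 1110000111000001000 | 1 | 1
  94 | 1100001110000010001 | 1 | 1
  95 | 1000011100000100011 | 1 | 1
  96 | 0000111000001000111 | 0 | 0
  97 | 0001110000010001110 | 0 | 1
  98 | 0011100000100011101 | 0 | 0
  99 | 0111000001000111010 | 0 | 0
 100 | 1110000010001110100 | 1 | 0
 101 | 1100000100011101000 | 1 | 1

101110011011101110001111000010011001000111100101101001000001000000101010011101111001011111110111000011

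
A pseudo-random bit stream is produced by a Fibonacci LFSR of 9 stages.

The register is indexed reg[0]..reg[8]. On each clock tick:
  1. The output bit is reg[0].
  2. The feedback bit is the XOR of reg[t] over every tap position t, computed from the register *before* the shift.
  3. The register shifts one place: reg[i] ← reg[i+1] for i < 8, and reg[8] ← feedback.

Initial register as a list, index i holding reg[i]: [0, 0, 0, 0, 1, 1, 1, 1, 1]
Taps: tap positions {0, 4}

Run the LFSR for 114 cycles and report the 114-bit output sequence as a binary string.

000011111111100000111101111100010111001100100000100101001110110100011110011111001101100010101001000111000110110101

step | reg (before) | out | fb
   0 | 000011111 | 0 | 1
   1 | 000111111 | 0 | 1
   2 | 001111111 | 0 | 1
   3 | 011111111 | 0 | 1
   4 | 111111111 | 1 | 0
   5 | 111111110 | 1 | 0
   6 | 111111100 | 1 | 0
   7 | 111111000 | 1 | 0
   8 | 111110000 | 1 | 0
   9 | 111100000 | 1 | 1
  10 | 111000001 | 1 | 1
  11 | 110000011 | 1 | 1
  12 | 100000111 | 1 | 1
  13 | 000001111 | 0 | 0
  14 | 000011110 | 0 | 1
  15 | 000111101 | 0 | 1
  16 | 001111011 | 0 | 1
  17 | 011110111 | 0 | 1
  18 | 111101111 | 1 | 1
  19 | 111011111 | 1 | 0
  20 | 110111110 | 1 | 0
  21 | 101111100 | 1 | 0
  22 | 011111000 | 0 | 1
  23 | 111110001 | 1 | 0
  24 | 111100010 | 1 | 1
  25 | 111000101 | 1 | 1
  26 | 110001011 | 1 | 1
  27 | 100010111 | 1 | 0
  28 | 000101110 | 0 | 0
  29 | 001011100 | 0 | 1
  30 | 010111001 | 0 | 1
  31 | 101110011 | 1 | 0
  32 | 011100110 | 0 | 0
  33 | 111001100 | 1 | 1
  34 | 110011001 | 1 | 0
  35 | 100110010 | 1 | 0
  36 | 001100100 | 0 | 0
  37 | 011001000 | 0 | 0
  38 | 110010000 | 1 | 0
  39 | 100100000 | 1 | 1
  40 | 001000001 | 0 | 0
  41 | 010000010 | 0 | 0
  42 | 100000100 | 1 | 1
  43 | 000001001 | 0 | 0
  44 | 000010010 | 0 | 1
  45 | 000100101 | 0 | 0
  46 | 001001010 | 0 | 0
  47 | 010010100 | 0 | 1
  48 | 100101001 | 1 | 1
  49 | 001010011 | 0 | 1
  50 | 010100111 | 0 | 0
  51 | 101001110 | 1 | 1
  52 | 010011101 | 0 | 1
  53 | 100111011 | 1 | 0
  54 | 001110110 | 0 | 1
  55 | 011101101 | 0 | 0
  56 | 111011010 | 1 | 0
  57 | 110110100 | 1 | 0
  58 | 101101000 | 1 | 1
  59 | 011010001 | 0 | 1
  60 | 110100011 | 1 | 1
  61 | 101000111 | 1 | 1
  62 | 010001111 | 0 | 0
  63 | 100011110 | 1 | 0
  64 | 000111100 | 0 | 1
  65 | 001111001 | 0 | 1
  66 | 011110011 | 0 | 1
  67 | 111100111 | 1 | 1
  68 | 111001111 | 1 | 1
  69 | 110011111 | 1 | 0
  70 | 100111110 | 1 | 0
  71 | 001111100 | 0 | 1
  72 | 011111001 | 0 | 1
  73 | 111110011 | 1 | 0
  74 | 111100110 | 1 | 1
  75 | 111001101 | 1 | 1
  76 | 110011011 | 1 | 0
  77 | 100110110 | 1 | 0
  78 | 001101100 | 0 | 0
  79 | 011011000 | 0 | 1
  80 | 110110001 | 1 | 0
  81 | 101100010 | 1 | 1
  82 | 011000101 | 0 | 0
  83 | 110001010 | 1 | 1
  84 | 100010101 | 1 | 0
  85 | 000101010 | 0 | 0
  86 | 001010100 | 0 | 1
  87 | 010101001 | 0 | 0
  88 | 101010010 | 1 | 0
  89 | 010100100 | 0 | 0
  90 | 101001000 | 1 | 1
  91 | 010010001 | 0 | 1
  92 | 100100011 | 1 | 1
  93 | 001000111 | 0 | 0
  94 | 010001110 | 0 | 0
  95 | 100011100 | 1 | 0
  96 | 000111000 | 0 | 1
  97 | 001110001 | 0 | 1
  98 | 011100011 | 0 | 0
  99 | 111000110 | 1 | 1
 100 | 110001101 | 1 | 1
 101 | 100011011 | 1 | 0
 102 | 000110110 | 0 | 1
 103 | 001101101 | 0 | 0
 104 | 011011010 | 0 | 1
 105 | 110110101 | 1 | 0
 106 | 101101010 | 1 | 1
 107 | 011010101 | 0 | 1
 108 | 110101011 | 1 | 1
 109 | 101010111 | 1 | 0
 110 | 010101110 | 0 | 0
 111 | 101011100 | 1 | 0
 112 | 010111000 | 0 | 1
 113 | 101110001 | 1 | 0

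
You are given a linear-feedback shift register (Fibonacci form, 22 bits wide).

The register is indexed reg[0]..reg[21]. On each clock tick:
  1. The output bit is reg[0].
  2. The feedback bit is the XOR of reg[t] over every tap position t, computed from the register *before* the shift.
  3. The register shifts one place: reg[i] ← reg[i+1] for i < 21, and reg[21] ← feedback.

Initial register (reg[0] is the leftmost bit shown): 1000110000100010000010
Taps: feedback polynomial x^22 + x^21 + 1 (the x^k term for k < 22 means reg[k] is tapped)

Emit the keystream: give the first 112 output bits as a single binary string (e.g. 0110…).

step | reg (before) | out | fb
   0 | 1000110000100010000010 | 1 | 1
   1 | 0001100001000100000101 | 0 | 1
   2 | 0011000010001000001011 | 0 | 1
   3 | 0110000100010000010111 | 0 | 1
   4 | 1100001000100000101111 | 1 | 0
   5 | 1000010001000001011110 | 1 | 1
   6 | 0000100010000010111101 | 0 | 1
   7 | 0001000100000101111011 | 0 | 1
   8 | 0010001000001011110111 | 0 | 1
   9 | 0100010000010111101111 | 0 | 1
  10 | 1000100000101111011111 | 1 | 0
  11 | 0001000001011110111110 | 0 | 0
  12 | 0010000010111101111100 | 0 | 0
  13 | 0100000101111011111000 | 0 | 0
  14 | 1000001011110111110000 | 1 | 1
  15 | 0000010111101111100001 | 0 | 1
  16 | 0000101111011111000011 | 0 | 1
  17 | 0001011110111110000111 | 0 | 1
  18 | 0010111101111100001111 | 0 | 1
  19 | 0101111011111000011111 | 0 | 1
  20 | 1011110111110000111111 | 1 | 0
  21 | 0111101111100001111110 | 0 | 0
  22 | 1111011111000011111100 | 1 | 1
  23 | 1110111110000111111001 | 1 | 0
  24 | 1101111100001111110010 | 1 | 1
  25 | 1011111000011111100101 | 1 | 0
  26 | 0111110000111111001010 | 0 | 0
  27 | 1111100001111110010100 | 1 | 1
  28 | 1111000011111100101001 | 1 | 0
  29 | 1110000111111001010010 | 1 | 1
  30 | 1100001111110010100101 | 1 | 0
  31 | 1000011111100101001010 | 1 | 1
  32 | 0000111111001010010101 | 0 | 1
  33 | 0001111110010100101011 | 0 | 1
  34 | 0011111100101001010111 | 0 | 1
  35 | 0111111001010010101111 | 0 | 1
  36 | 1111110010100101011111 | 1 | 0
  37 | 1111100101001010111110 | 1 | 1
  38 | 1111001010010101111101 | 1 | 0
  39 | 1110010100101011111010 | 1 | 1
  40 | 1100101001010111110101 | 1 | 0
  41 | 1001010010101111101010 | 1 | 1
  42 | 0010100101011111010101 | 0 | 1
  43 | 0101001010111110101011 | 0 | 1
  44 | 1010010101111101010111 | 1 | 0
  45 | 0100101011111010101110 | 0 | 0
  46 | 1001010111110101011100 | 1 | 1
  47 | 0010101111101010111001 | 0 | 1
  48 | 0101011111010101110011 | 0 | 1
  49 | 1010111110101011100111 | 1 | 0
  50 | 0101111101010111001110 | 0 | 0
  51 | 1011111010101110011100 | 1 | 1
  52 | 0111110101011100111001 | 0 | 1
  53 | 1111101010111001110011 | 1 | 0
  54 | 1111010101110011100110 | 1 | 1
  55 | 1110101011100111001101 | 1 | 0
  56 | 1101010111001110011010 | 1 | 1
  57 | 1010101110011100110101 | 1 | 0
  58 | 0101011100111001101010 | 0 | 0
  59 | 1010111001110011010100 | 1 | 1
  60 | 0101110011100110101001 | 0 | 1
  61 | 1011100111001101010011 | 1 | 0
  62 | 0111001110011010100110 | 0 | 0
  63 | 1110011100110101001100 | 1 | 1
  64 | 1100111001101010011001 | 1 | 0
  65 | 1001110011010100110010 | 1 | 1
  66 | 0011100110101001100101 | 0 | 1
  67 | 0111001101010011001011 | 0 | 1
  68 | 1110011010100110010111 | 1 | 0
  69 | 1100110101001100101110 | 1 | 1
  70 | 1001101010011001011101 | 1 | 0
  71 | 0011010100110010111010 | 0 | 0
  72 | 0110101001100101110100 | 0 | 0
  73 | 1101010011001011101000 | 1 | 1
  74 | 1010100110010111010001 | 1 | 0
  75 | 0101001100101110100010 | 0 | 0
  76 | 1010011001011101000100 | 1 | 1
  77 | 0100110010111010001001 | 0 | 1
  78 | 1001100101110100010011 | 1 | 0
  79 | 0011001011101000100110 | 0 | 0
  80 | 0110010111010001001100 | 0 | 0
  81 | 1100101110100010011000 | 1 | 1
  82 | 1001011101000100110001 | 1 | 0
  83 | 0010111010001001100010 | 0 | 0
  84 | 0101110100010011000100 | 0 | 0
  85 | 1011101000100110001000 | 1 | 1
  86 | 0111010001001100010001 | 0 | 1
  87 | 1110100010011000100011 | 1 | 0
  88 | 1101000100110001000110 | 1 | 1
  89 | 1010001001100010001101 | 1 | 0
  90 | 0100010011000100011010 | 0 | 0
  91 | 1000100110001000110100 | 1 | 1
  92 | 0001001100010001101001 | 0 | 1
  93 | 0010011000100011010011 | 0 | 1
  94 | 0100110001000110100111 | 0 | 1
  95 | 1001100010001101001111 | 1 | 0
  96 | 0011000100011010011110 | 0 | 0
  97 | 0110001000110100111100 | 0 | 0
  98 | 1100010001101001111000 | 1 | 1
  99 | 1000100011010011110001 | 1 | 0
 100 | 0001000110100111100010 | 0 | 0
 101 | 0010001101001111000100 | 0 | 0
 102 | 0100011010011110001000 | 0 | 0
 103 | 1000110100111100010000 | 1 | 1
 104 | 0001101001111000100001 | 0 | 1
 105 | 0011010011110001000011 | 0 | 1
 106 | 0110100111100010000111 | 0 | 1
 107 | 1101001111000100001111 | 1 | 0
 108 | 1010011110001000011110 | 1 | 1
 109 | 0100111100010000111101 | 0 | 1
 110 | 1001111000100001111011 | 1 | 0
 111 | 0011110001000011110110 | 0 | 0

1000110000100010000010111101111100001111110010100101011111010101110011100110101001100101110100010011000100011010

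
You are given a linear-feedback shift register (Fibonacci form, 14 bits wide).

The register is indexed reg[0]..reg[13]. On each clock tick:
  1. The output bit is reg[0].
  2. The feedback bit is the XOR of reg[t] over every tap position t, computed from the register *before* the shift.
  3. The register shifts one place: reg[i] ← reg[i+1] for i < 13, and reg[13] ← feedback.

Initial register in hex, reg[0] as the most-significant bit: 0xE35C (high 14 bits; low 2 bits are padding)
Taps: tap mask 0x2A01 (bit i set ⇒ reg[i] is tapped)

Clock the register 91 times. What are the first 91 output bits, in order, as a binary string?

k : reg_k → out_k, fb_k
0: 11100011010111 → 1, fb=0
1: 11000110101110 → 1, fb=0
2: 10001101011100 → 1, fb=1
3: 00011010111001 → 0, fb=0
4: 00110101110010 → 0, fb=1
5: 01101011100101 → 0, fb=0
6: 11010111001010 → 1, fb=1
7: 10101110010101 → 1, fb=0
8: 01011100101010 → 0, fb=0
9: 10111001010100 → 1, fb=1
10: 01110010101001 → 0, fb=1
11: 11100101010011 → 1, fb=1
12: 11001010100111 → 1, fb=1
13: 10010101001111 → 1, fb=1
14: 00101010011111 → 0, fb=1
15: 01010100111111 → 0, fb=1
16: 10101001111111 → 1, fb=0
17: 01010011111110 → 0, fb=0
18: 10100111111100 → 1, fb=1
19: 01001111111001 → 0, fb=0
20: 10011111110010 → 1, fb=0
21: 00111111100100 → 0, fb=1
22: 01111111001001 → 0, fb=1
23: 11111110010011 → 1, fb=1
24: 11111100100111 → 1, fb=1
25: 11111001001111 → 1, fb=1
26: 11110010011111 → 1, fb=0
27: 11100100111110 → 1, fb=1
28: 11001001111101 → 1, fb=0
29: 10010011111010 → 1, fb=0
30: 00100111110100 → 0, fb=0
31: 01001111101000 → 0, fb=0
32: 10011111010000 → 1, fb=0
33: 00111110100000 → 0, fb=0
34: 01111101000000 → 0, fb=0
35: 11111010000000 → 1, fb=1
36: 11110100000001 → 1, fb=0
37: 11101000000010 → 1, fb=1
38: 11010000000101 → 1, fb=1
39: 10100000001011 → 1, fb=0
40: 01000000010110 → 0, fb=0
41: 10000000101100 → 1, fb=0
42: 00000001011000 → 0, fb=1
43: 00000010110001 → 0, fb=0
44: 00000101100010 → 0, fb=0
45: 00001011000100 → 0, fb=1
46: 00010110001001 → 0, fb=1
47: 00101100010011 → 0, fb=0
48: 01011000100110 → 0, fb=1
49: 10110001001101 → 1, fb=1
50: 01100010011011 → 0, fb=0
51: 11000100110110 → 1, fb=1
52: 10001001101101 → 1, fb=1
53: 00010011011011 → 0, fb=0
54: 00100110110110 → 0, fb=0
55: 01001101101100 → 0, fb=1
56: 10011011011001 → 1, fb=1
57: 00110110110011 → 0, fb=0
58: 01101101100110 → 0, fb=1
59: 11011011001101 → 1, fb=1
60: 10110110011011 → 1, fb=1
61: 01101100110111 → 0, fb=1
62: 11011001101111 → 1, fb=1
63: 10110011011111 → 1, fb=0
64: 01100110111110 → 0, fb=0
65: 11001101111100 → 1, fb=1
66: 10011011111001 → 1, fb=1
67: 00110111110011 → 0, fb=0
68: 01101111100110 → 0, fb=1
69: 11011111001101 → 1, fb=1
70: 10111110011011 → 1, fb=1
71: 01111100110111 → 0, fb=1
72: 11111001101111 → 1, fb=1
73: 11110011011111 → 1, fb=0
74: 11100110111110 → 1, fb=1
75: 11001101111101 → 1, fb=0
76: 10011011111010 → 1, fb=0
77: 00110111110100 → 0, fb=0
78: 01101111101000 → 0, fb=0
79: 11011111010000 → 1, fb=0
80: 10111110100000 → 1, fb=1
81: 01111101000001 → 0, fb=1
82: 11111010000011 → 1, fb=0
83: 11110100000110 → 1, fb=0
84: 11101000001100 → 1, fb=0
85: 11010000011000 → 1, fb=0
86: 10100000110000 → 1, fb=0
87: 01000001100000 → 0, fb=0
88: 10000011000000 → 1, fb=1
89: 00000110000001 → 0, fb=1
90: 00001100000011 → 0, fb=1

1110001101011100101010011111110010011111010000000101100010011011011001101111100110111110100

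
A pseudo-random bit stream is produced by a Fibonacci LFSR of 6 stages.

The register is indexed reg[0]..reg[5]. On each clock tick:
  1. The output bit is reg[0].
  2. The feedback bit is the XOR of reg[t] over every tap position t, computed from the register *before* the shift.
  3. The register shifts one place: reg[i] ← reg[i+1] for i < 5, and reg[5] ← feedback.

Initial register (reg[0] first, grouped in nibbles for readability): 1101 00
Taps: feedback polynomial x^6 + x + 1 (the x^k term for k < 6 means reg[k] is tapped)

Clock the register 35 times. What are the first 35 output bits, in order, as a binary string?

11010001110010010110111011001101010

tick  register→output (feedback)
  0  110100→1 (0)
  1  101000→1 (1)
  2  010001→0 (1)
  3  100011→1 (1)
  4  000111→0 (0)
  5  001110→0 (0)
  6  011100→0 (1)
  7  111001→1 (0)
  8  110010→1 (0)
  9  100100→1 (1)
 10  001001→0 (0)
 11  010010→0 (1)
 12  100101→1 (1)
 13  001011→0 (0)
 14  010110→0 (1)
 15  101101→1 (1)
 16  011011→0 (1)
 17  110111→1 (0)
 18  101110→1 (1)
 19  011101→0 (1)
 20  111011→1 (0)
 21  110110→1 (0)
 22  101100→1 (1)
 23  011001→0 (1)
 24  110011→1 (0)
 25  100110→1 (1)
 26  001101→0 (0)
 27  011010→0 (1)
 28  110101→1 (0)
 29  101010→1 (1)
 30  010101→0 (1)
 31  101011→1 (1)
 32  010111→0 (1)
 33  101111→1 (1)
 34  011111→0 (1)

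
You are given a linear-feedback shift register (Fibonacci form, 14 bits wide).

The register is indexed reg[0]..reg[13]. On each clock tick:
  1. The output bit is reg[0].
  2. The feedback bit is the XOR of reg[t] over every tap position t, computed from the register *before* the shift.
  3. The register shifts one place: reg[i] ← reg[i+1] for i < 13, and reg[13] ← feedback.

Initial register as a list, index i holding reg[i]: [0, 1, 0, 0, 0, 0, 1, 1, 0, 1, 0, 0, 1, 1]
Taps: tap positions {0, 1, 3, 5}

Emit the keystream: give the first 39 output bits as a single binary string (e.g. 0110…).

010000110100111011011001111110100110101

step | reg (before) | out | fb
   0 | 01000011010011 | 0 | 1
   1 | 10000110100111 | 1 | 0
   2 | 00001101001110 | 0 | 1
   3 | 00011010011101 | 0 | 1
   4 | 00110100111011 | 0 | 0
   5 | 01101001110110 | 0 | 1
   6 | 11010011101101 | 1 | 1
   7 | 10100111011011 | 1 | 0
   8 | 01001110110110 | 0 | 0
   9 | 10011101101100 | 1 | 1
  10 | 00111011011001 | 0 | 1
  11 | 01110110110011 | 0 | 1
  12 | 11101101100111 | 1 | 1
  13 | 11011011001111 | 1 | 1
  14 | 10110110011111 | 1 | 1
  15 | 01101100111111 | 0 | 0
  16 | 11011001111110 | 1 | 1
  17 | 10110011111101 | 1 | 0
  18 | 01100111111010 | 0 | 0
  19 | 11001111110100 | 1 | 1
  20 | 10011111101001 | 1 | 1
  21 | 00111111010011 | 0 | 0
  22 | 01111110100110 | 0 | 1
  23 | 11111101001101 | 1 | 0
  24 | 11111010011010 | 1 | 1
  25 | 11110100110101 | 1 | 0
  26 | 11101001101010 | 1 | 0
  27 | 11010011010100 | 1 | 1
  28 | 10100110101001 | 1 | 0
  29 | 01001101010010 | 0 | 0
  30 | 10011010100100 | 1 | 0
  31 | 00110101001000 | 0 | 0
  32 | 01101010010000 | 0 | 1
  33 | 11010100100001 | 1 | 0
  34 | 10101001000010 | 1 | 1
  35 | 01010010000101 | 0 | 0
  36 | 10100100001010 | 1 | 0
  37 | 01001000010100 | 0 | 1
  38 | 10010000101001 | 1 | 0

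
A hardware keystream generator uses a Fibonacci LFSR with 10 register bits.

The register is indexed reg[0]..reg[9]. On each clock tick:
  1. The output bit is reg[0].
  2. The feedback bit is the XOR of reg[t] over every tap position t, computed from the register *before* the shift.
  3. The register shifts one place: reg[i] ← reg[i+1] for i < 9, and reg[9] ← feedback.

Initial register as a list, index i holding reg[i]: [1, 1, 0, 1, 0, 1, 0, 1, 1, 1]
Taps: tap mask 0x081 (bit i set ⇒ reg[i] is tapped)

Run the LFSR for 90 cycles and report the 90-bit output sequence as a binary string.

110101011100110011101110111001110101001110100000111101101110000110001001010010110011010001

step | reg (before) | out | fb
   0 | 1101010111 | 1 | 0
   1 | 1010101110 | 1 | 0
   2 | 0101011100 | 0 | 1
   3 | 1010111001 | 1 | 1
   4 | 0101110011 | 0 | 0
   5 | 1011100110 | 1 | 0
   6 | 0111001100 | 0 | 1
   7 | 1110011001 | 1 | 1
   8 | 1100110011 | 1 | 1
   9 | 1001100111 | 1 | 0
  10 | 0011001110 | 0 | 1
  11 | 0110011101 | 0 | 1
  12 | 1100111011 | 1 | 1
  13 | 1001110111 | 1 | 0
  14 | 0011101110 | 0 | 1
  15 | 0111011101 | 0 | 1
  16 | 1110111011 | 1 | 1
  17 | 1101110111 | 1 | 0
  18 | 1011101110 | 1 | 0
  19 | 0111011100 | 0 | 1
  20 | 1110111001 | 1 | 1
  21 | 1101110011 | 1 | 1
  22 | 1011100111 | 1 | 0
  23 | 0111001110 | 0 | 1
  24 | 1110011101 | 1 | 0
  25 | 1100111010 | 1 | 1
  26 | 1001110101 | 1 | 0
  27 | 0011101010 | 0 | 0
  28 | 0111010100 | 0 | 1
  29 | 1110101001 | 1 | 1
  30 | 1101010011 | 1 | 1
  31 | 1010100111 | 1 | 0
  32 | 0101001110 | 0 | 1
  33 | 1010011101 | 1 | 0
  34 | 0100111010 | 0 | 0
  35 | 1001110100 | 1 | 0
  36 | 0011101000 | 0 | 0
  37 | 0111010000 | 0 | 0
  38 | 1110100000 | 1 | 1
  39 | 1101000001 | 1 | 1
  40 | 1010000011 | 1 | 1
  41 | 0100000111 | 0 | 1
  42 | 1000001111 | 1 | 0
  43 | 0000011110 | 0 | 1
  44 | 0000111101 | 0 | 1
  45 | 0001111011 | 0 | 0
  46 | 0011110110 | 0 | 1
  47 | 0111101101 | 0 | 1
  48 | 1111011011 | 1 | 1
  49 | 1110110111 | 1 | 0
  50 | 1101101110 | 1 | 0
  51 | 1011011100 | 1 | 0
  52 | 0110111000 | 0 | 0
  53 | 1101110000 | 1 | 1
  54 | 1011100001 | 1 | 1
  55 | 0111000011 | 0 | 0
  56 | 1110000110 | 1 | 0
  57 | 1100001100 | 1 | 0
  58 | 1000011000 | 1 | 1
  59 | 0000110001 | 0 | 0
  60 | 0001100010 | 0 | 0
  61 | 0011000100 | 0 | 1
  62 | 0110001001 | 0 | 0
  63 | 1100010010 | 1 | 1
  64 | 1000100101 | 1 | 0
  65 | 0001001010 | 0 | 0
  66 | 0010010100 | 0 | 1
  67 | 0100101001 | 0 | 0
  68 | 1001010010 | 1 | 1
  69 | 0010100101 | 0 | 1
  70 | 0101001011 | 0 | 0
  71 | 1010010110 | 1 | 0
  72 | 0100101100 | 0 | 1
  73 | 1001011001 | 1 | 1
  74 | 0010110011 | 0 | 0
  75 | 0101100110 | 0 | 1
  76 | 1011001101 | 1 | 0
  77 | 0110011010 | 0 | 0
  78 | 1100110100 | 1 | 0
  79 | 1001101000 | 1 | 1
  80 | 0011010001 | 0 | 0
  81 | 0110100010 | 0 | 0
  82 | 1101000100 | 1 | 0
  83 | 1010001000 | 1 | 1
  84 | 0100010001 | 0 | 0
  85 | 1000100010 | 1 | 1
  86 | 0001000101 | 0 | 1
  87 | 0010001011 | 0 | 0
  88 | 0100010110 | 0 | 1
  89 | 1000101101 | 1 | 0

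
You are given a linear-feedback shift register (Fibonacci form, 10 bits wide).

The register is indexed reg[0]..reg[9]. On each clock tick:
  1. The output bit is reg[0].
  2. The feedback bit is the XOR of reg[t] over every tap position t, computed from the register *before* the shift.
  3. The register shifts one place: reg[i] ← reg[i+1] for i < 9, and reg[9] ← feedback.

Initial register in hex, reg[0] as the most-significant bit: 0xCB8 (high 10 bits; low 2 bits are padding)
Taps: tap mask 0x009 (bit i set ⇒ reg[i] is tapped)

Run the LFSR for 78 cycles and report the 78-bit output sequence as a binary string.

k : reg_k → out_k, fb_k
0: 1100101110 → 1, fb=1
1: 1001011101 → 1, fb=0
2: 0010111010 → 0, fb=0
3: 0101110100 → 0, fb=1
4: 1011101001 → 1, fb=0
5: 0111010010 → 0, fb=1
6: 1110100101 → 1, fb=1
7: 1101001011 → 1, fb=0
8: 1010010110 → 1, fb=1
9: 0100101101 → 0, fb=0
10: 1001011010 → 1, fb=0
11: 0010110100 → 0, fb=0
12: 0101101000 → 0, fb=1
13: 1011010001 → 1, fb=0
14: 0110100010 → 0, fb=0
15: 1101000100 → 1, fb=0
16: 1010001000 → 1, fb=1
17: 0100010001 → 0, fb=0
18: 1000100010 → 1, fb=1
19: 0001000101 → 0, fb=1
20: 0010001011 → 0, fb=0
21: 0100010110 → 0, fb=0
22: 1000101100 → 1, fb=1
23: 0001011001 → 0, fb=1
24: 0010110011 → 0, fb=0
25: 0101100110 → 0, fb=1
26: 1011001101 → 1, fb=0
27: 0110011010 → 0, fb=0
28: 1100110100 → 1, fb=1
29: 1001101001 → 1, fb=0
30: 0011010010 → 0, fb=1
31: 0110100101 → 0, fb=0
32: 1101001010 → 1, fb=0
33: 1010010100 → 1, fb=1
34: 0100101001 → 0, fb=0
35: 1001010010 → 1, fb=0
36: 0010100100 → 0, fb=0
37: 0101001000 → 0, fb=1
38: 1010010001 → 1, fb=1
39: 0100100011 → 0, fb=0
40: 1001000110 → 1, fb=0
41: 0010001100 → 0, fb=0
42: 0100011000 → 0, fb=0
43: 1000110000 → 1, fb=1
44: 0001100001 → 0, fb=1
45: 0011000011 → 0, fb=1
46: 0110000111 → 0, fb=0
47: 1100001110 → 1, fb=1
48: 1000011101 → 1, fb=1
49: 0000111011 → 0, fb=0
50: 0001110110 → 0, fb=1
51: 0011101101 → 0, fb=1
52: 0111011011 → 0, fb=1
53: 1110110111 → 1, fb=1
54: 1101101111 → 1, fb=0
55: 1011011110 → 1, fb=0
56: 0110111100 → 0, fb=0
57: 1101111000 → 1, fb=0
58: 1011110000 → 1, fb=0
59: 0111100000 → 0, fb=1
60: 1111000001 → 1, fb=0
61: 1110000010 → 1, fb=1
62: 1100000101 → 1, fb=1
63: 1000001011 → 1, fb=1
64: 0000010111 → 0, fb=0
65: 0000101110 → 0, fb=0
66: 0001011100 → 0, fb=1
67: 0010111001 → 0, fb=0
68: 0101110010 → 0, fb=1
69: 1011100101 → 1, fb=0
70: 0111001010 → 0, fb=1
71: 1110010101 → 1, fb=1
72: 1100101011 → 1, fb=1
73: 1001010111 → 1, fb=0
74: 0010101110 → 0, fb=0
75: 0101011100 → 0, fb=1
76: 1010111001 → 1, fb=1
77: 0101110011 → 0, fb=1

110010111010010110100010001011001101001010010001100001110110111100000101110010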